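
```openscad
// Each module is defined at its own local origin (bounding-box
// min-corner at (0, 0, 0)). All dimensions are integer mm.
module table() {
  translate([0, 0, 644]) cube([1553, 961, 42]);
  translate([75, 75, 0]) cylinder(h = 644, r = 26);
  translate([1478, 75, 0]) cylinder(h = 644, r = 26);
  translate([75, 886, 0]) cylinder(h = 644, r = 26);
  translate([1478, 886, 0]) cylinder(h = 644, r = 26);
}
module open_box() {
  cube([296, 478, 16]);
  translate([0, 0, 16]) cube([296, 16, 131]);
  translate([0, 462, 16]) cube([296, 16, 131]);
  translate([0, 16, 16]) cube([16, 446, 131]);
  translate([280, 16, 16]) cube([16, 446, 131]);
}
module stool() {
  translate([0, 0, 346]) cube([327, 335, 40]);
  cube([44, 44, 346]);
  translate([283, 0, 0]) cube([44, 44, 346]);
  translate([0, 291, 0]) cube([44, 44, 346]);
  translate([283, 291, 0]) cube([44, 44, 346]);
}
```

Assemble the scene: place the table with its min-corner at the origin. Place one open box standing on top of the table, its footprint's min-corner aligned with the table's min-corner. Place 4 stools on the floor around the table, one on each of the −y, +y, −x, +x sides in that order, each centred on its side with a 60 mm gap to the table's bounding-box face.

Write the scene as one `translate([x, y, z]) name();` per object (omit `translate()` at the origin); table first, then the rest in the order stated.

table();
translate([0, 0, 686]) open_box();
translate([613, -395, 0]) stool();
translate([613, 1021, 0]) stool();
translate([-387, 313, 0]) stool();
translate([1613, 313, 0]) stool();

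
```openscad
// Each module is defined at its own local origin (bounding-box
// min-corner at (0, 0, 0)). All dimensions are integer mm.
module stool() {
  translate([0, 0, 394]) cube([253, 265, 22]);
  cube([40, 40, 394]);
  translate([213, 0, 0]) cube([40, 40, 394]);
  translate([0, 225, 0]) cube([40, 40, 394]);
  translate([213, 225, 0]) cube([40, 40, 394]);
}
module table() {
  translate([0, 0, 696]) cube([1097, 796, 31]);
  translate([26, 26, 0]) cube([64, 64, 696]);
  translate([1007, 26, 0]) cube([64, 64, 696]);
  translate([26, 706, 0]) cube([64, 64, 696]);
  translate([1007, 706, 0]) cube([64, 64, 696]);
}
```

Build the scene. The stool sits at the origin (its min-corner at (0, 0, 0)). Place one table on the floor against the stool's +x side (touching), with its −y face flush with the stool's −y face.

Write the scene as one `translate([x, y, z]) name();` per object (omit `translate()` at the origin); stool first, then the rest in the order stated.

stool();
translate([253, 0, 0]) table();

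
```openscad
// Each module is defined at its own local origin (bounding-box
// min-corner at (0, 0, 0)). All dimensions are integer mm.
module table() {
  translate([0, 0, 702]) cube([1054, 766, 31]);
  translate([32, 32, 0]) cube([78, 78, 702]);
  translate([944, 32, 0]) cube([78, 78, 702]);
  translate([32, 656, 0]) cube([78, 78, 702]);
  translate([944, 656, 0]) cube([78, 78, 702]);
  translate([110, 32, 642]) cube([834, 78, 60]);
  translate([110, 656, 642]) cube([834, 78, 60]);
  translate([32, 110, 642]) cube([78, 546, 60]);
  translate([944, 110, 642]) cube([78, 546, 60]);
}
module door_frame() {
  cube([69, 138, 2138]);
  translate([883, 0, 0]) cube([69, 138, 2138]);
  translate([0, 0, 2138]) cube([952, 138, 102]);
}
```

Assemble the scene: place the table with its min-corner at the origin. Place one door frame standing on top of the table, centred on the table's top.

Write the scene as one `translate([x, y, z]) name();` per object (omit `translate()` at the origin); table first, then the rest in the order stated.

table();
translate([51, 314, 733]) door_frame();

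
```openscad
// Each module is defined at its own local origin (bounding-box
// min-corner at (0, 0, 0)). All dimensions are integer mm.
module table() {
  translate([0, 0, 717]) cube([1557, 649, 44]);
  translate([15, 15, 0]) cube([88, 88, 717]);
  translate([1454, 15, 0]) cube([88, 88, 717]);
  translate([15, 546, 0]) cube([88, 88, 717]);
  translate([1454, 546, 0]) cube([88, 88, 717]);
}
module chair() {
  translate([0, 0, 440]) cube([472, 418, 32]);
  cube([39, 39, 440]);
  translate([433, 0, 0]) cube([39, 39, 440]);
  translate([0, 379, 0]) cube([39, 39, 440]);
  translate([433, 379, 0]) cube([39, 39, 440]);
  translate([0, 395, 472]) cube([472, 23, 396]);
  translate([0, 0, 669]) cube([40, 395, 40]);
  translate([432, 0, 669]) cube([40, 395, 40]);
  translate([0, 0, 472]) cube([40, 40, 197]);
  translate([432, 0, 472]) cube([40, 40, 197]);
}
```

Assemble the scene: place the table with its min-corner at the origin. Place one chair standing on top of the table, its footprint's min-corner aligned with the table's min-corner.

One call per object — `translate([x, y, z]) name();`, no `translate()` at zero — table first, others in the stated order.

table();
translate([0, 0, 761]) chair();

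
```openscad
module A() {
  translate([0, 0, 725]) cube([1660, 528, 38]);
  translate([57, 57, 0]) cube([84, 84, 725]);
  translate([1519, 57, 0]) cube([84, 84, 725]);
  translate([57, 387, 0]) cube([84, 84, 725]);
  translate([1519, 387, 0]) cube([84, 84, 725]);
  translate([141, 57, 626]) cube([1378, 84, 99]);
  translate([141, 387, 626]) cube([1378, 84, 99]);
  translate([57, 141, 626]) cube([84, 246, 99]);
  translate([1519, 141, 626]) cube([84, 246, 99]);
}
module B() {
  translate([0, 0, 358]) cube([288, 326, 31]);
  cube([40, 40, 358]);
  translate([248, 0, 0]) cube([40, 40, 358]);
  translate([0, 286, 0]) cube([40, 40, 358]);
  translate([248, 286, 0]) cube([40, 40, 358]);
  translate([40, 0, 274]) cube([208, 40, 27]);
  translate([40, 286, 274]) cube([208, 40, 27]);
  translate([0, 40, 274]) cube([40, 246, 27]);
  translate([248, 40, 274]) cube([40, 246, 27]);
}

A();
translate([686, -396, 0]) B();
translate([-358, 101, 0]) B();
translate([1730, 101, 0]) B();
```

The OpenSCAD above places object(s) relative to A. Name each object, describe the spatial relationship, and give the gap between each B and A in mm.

A is a table. B is a stool. Three stools sit around the table at the −y, −x, +x sides. The gap between each stool and the table is 70 mm.

Each stool's nearest face is 70 mm from the table's bounding box.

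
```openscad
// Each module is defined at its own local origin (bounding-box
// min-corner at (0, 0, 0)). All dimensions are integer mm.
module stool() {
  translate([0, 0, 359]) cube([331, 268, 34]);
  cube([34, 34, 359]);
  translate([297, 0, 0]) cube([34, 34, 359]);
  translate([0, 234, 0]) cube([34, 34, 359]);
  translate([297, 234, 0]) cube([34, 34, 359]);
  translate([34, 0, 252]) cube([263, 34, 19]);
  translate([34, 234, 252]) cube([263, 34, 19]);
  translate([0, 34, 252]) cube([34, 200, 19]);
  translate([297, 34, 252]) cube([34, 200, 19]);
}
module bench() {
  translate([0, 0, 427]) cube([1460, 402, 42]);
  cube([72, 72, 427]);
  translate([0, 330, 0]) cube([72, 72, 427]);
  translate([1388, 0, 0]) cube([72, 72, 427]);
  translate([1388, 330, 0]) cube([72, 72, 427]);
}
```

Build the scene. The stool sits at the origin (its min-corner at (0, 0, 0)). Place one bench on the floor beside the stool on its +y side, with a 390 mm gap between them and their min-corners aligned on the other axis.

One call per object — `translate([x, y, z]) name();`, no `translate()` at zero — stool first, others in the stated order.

stool();
translate([0, 658, 0]) bench();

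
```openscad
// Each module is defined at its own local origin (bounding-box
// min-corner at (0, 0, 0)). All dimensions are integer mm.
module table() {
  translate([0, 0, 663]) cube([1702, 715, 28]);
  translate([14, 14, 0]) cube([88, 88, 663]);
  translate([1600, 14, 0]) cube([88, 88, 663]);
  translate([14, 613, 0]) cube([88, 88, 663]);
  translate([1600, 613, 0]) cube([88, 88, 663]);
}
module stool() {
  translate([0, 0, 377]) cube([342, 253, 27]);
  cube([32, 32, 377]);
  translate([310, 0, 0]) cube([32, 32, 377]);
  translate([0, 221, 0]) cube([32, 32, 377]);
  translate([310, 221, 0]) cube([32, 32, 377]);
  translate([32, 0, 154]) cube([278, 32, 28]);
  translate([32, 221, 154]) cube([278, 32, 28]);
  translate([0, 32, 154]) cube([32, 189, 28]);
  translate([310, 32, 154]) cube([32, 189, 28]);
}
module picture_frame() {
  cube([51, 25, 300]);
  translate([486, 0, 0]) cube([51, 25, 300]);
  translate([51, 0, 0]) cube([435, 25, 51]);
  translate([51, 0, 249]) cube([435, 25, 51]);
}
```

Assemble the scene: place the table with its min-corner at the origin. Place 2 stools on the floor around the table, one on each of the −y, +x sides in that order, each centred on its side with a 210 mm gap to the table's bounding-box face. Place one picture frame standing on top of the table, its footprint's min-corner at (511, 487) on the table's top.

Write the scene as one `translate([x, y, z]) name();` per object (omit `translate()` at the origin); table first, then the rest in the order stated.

table();
translate([680, -463, 0]) stool();
translate([1912, 231, 0]) stool();
translate([511, 487, 691]) picture_frame();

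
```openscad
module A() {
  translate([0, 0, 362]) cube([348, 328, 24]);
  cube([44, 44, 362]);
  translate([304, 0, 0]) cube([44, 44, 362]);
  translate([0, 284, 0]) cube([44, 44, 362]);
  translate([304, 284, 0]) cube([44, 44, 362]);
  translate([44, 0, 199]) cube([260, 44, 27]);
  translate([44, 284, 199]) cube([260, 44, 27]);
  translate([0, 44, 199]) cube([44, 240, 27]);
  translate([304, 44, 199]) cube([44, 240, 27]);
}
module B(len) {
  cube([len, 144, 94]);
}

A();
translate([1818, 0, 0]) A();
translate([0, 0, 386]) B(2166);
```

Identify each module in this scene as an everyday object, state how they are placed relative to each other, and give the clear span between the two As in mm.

A is a stool. B is a beam. A beam spans the tops of two stools. The clear span between the two stools is 1470 mm.

Second stool starts at x = 1818; first ends at x = 348; clear span = 1818 − 348 = 1470 mm.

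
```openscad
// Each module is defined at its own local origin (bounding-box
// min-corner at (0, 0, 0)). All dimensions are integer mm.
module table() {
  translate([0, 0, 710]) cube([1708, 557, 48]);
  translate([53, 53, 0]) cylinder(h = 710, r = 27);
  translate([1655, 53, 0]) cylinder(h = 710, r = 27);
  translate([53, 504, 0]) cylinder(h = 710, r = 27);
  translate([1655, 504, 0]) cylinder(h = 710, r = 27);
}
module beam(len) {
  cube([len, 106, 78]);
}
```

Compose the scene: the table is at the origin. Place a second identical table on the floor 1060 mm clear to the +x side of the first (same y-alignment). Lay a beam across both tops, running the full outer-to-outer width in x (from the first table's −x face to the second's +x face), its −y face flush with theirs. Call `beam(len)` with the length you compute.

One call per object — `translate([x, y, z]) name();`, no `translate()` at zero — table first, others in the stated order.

table();
translate([2768, 0, 0]) table();
translate([0, 0, 758]) beam(4476);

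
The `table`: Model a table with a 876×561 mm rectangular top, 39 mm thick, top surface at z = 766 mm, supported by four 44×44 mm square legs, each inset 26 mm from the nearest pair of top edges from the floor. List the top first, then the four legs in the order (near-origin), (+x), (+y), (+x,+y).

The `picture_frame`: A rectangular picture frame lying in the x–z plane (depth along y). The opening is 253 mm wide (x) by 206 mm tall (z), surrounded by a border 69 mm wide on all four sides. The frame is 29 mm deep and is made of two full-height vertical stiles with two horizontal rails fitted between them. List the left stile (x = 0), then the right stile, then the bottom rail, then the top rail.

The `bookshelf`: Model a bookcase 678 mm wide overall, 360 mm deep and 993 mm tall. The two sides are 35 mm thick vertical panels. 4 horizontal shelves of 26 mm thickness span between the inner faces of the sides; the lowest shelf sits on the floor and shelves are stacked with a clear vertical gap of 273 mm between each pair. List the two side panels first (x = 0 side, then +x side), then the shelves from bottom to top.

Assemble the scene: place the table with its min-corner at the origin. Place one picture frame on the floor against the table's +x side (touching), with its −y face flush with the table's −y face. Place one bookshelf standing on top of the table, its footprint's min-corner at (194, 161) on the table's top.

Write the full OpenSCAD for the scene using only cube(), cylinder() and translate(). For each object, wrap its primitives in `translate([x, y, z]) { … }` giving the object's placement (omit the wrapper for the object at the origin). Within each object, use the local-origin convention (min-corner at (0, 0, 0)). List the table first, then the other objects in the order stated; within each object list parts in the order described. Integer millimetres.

translate([0, 0, 727]) cube([876, 561, 39]);
translate([26, 26, 0]) cube([44, 44, 727]);
translate([806, 26, 0]) cube([44, 44, 727]);
translate([26, 491, 0]) cube([44, 44, 727]);
translate([806, 491, 0]) cube([44, 44, 727]);
translate([876, 0, 0]) {
  cube([69, 29, 344]);
  translate([322, 0, 0]) cube([69, 29, 344]);
  translate([69, 0, 0]) cube([253, 29, 69]);
  translate([69, 0, 275]) cube([253, 29, 69]);
}
translate([194, 161, 766]) {
  cube([35, 360, 993]);
  translate([643, 0, 0]) cube([35, 360, 993]);
  translate([35, 0, 0]) cube([608, 360, 26]);
  translate([35, 0, 299]) cube([608, 360, 26]);
  translate([35, 0, 598]) cube([608, 360, 26]);
  translate([35, 0, 897]) cube([608, 360, 26]);
}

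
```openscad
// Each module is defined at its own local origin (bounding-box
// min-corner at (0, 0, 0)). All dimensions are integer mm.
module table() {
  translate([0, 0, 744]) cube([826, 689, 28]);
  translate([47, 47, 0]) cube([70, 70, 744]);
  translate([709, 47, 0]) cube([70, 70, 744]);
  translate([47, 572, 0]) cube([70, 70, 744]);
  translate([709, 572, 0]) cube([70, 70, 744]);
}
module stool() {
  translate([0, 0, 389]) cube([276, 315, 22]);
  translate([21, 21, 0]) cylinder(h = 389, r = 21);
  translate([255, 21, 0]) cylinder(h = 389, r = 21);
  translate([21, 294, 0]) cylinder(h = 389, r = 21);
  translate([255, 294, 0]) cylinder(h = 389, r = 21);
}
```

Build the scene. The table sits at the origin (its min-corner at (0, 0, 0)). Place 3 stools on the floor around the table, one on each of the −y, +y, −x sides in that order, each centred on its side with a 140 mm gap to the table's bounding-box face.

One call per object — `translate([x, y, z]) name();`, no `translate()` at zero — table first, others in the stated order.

table();
translate([275, -455, 0]) stool();
translate([275, 829, 0]) stool();
translate([-416, 187, 0]) stool();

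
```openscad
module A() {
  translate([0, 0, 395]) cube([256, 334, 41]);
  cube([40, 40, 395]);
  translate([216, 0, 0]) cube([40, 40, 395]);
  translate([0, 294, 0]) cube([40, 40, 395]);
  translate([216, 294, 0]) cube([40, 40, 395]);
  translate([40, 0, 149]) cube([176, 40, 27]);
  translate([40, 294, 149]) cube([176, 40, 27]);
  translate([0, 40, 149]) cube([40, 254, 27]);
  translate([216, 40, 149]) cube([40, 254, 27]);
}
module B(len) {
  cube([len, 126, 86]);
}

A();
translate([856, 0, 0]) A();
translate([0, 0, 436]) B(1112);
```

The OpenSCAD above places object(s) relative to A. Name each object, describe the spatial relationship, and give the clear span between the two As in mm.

Second stool starts at x = 856; first ends at x = 256; clear span = 856 − 256 = 600 mm.

A is a stool. B is a beam. A beam spans the tops of two stools. The clear span between the two stools is 600 mm.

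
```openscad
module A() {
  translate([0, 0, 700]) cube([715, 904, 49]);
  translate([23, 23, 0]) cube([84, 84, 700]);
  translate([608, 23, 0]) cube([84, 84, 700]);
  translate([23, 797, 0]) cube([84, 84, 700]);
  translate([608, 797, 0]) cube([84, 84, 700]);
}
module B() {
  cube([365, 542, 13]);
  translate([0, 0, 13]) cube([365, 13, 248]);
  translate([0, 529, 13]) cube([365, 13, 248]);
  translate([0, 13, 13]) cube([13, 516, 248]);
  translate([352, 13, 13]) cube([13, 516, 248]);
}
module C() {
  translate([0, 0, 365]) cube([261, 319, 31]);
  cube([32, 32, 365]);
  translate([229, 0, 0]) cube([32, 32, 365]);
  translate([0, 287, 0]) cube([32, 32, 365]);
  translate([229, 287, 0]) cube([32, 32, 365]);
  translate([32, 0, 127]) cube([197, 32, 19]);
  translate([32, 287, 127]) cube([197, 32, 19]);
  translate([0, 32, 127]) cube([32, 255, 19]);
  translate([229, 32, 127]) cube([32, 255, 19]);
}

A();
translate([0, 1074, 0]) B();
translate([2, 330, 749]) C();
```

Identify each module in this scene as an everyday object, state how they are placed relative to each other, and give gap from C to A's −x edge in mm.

The stool's min-x is at 2; the table's min-x is 0; gap = 2 mm.

A is a table. B is an open box. C is a stool. The open box is on the floor beside the table on its +y side. The stool is on top of the table. The gap from the stool to the table's −x edge is 2 mm.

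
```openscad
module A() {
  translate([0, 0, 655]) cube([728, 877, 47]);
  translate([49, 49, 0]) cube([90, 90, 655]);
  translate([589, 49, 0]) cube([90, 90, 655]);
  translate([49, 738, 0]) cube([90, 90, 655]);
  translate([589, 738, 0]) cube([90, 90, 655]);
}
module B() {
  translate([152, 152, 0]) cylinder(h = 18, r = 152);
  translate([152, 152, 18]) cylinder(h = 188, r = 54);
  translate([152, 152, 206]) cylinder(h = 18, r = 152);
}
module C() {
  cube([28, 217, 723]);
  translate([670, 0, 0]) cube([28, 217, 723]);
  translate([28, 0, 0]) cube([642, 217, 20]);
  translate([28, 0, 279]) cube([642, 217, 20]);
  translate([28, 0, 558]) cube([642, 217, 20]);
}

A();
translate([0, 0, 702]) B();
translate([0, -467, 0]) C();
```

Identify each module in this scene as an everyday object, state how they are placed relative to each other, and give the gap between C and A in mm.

The bookshelf's nearest face is 250 mm from the table's −y face.

A is a table. B is a spool. C is a bookshelf. The spool is on top of the table. The bookshelf is on the floor beside the table on its −y side. The gap between the bookshelf and the table is 250 mm.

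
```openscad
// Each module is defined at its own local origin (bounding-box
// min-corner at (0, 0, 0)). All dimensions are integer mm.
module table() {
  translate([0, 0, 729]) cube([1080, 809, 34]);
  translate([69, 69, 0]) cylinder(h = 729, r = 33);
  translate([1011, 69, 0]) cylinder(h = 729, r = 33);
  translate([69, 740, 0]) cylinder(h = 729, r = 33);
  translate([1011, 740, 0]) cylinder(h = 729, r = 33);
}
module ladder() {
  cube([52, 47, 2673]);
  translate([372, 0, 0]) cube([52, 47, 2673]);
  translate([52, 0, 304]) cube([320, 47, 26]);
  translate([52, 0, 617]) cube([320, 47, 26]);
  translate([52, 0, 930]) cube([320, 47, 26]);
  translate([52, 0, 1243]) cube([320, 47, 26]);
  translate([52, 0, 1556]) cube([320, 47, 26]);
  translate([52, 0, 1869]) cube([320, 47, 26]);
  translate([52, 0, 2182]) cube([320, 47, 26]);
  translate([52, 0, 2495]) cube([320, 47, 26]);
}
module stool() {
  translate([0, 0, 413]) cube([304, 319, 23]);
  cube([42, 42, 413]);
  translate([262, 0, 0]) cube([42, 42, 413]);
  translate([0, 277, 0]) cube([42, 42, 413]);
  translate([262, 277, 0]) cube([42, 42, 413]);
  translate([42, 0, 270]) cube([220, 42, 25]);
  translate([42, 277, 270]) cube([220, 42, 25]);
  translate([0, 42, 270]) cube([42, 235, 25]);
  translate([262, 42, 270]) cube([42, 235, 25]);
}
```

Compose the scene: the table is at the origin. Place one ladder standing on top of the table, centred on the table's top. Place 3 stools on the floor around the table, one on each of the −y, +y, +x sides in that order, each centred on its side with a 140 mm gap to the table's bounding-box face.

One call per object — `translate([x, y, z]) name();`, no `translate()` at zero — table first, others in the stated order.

table();
translate([328, 381, 763]) ladder();
translate([388, -459, 0]) stool();
translate([388, 949, 0]) stool();
translate([1220, 245, 0]) stool();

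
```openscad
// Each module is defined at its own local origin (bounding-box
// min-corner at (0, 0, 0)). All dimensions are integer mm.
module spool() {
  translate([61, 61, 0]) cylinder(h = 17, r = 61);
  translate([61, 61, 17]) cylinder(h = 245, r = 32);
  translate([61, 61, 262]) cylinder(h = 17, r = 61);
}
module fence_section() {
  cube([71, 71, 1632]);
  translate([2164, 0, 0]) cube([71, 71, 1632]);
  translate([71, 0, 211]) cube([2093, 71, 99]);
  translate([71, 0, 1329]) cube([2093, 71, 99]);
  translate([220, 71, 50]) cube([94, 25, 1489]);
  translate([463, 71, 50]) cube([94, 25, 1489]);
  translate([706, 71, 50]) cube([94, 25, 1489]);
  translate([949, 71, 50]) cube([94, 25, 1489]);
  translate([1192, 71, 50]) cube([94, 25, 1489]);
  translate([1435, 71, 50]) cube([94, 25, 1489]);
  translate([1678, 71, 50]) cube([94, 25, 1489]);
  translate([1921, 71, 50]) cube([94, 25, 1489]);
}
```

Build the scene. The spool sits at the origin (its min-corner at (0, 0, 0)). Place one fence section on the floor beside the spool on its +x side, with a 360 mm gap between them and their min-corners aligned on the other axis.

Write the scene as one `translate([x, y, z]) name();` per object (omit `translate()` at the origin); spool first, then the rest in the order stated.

spool();
translate([482, 0, 0]) fence_section();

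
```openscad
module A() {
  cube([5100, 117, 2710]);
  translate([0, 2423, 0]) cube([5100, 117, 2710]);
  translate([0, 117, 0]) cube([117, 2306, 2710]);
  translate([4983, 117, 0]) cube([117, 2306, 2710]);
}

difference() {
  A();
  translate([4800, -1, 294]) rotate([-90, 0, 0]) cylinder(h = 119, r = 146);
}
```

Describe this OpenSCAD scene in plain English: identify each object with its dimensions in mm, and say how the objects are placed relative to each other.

A is a box-shaped house frame (walls only): outside footprint 5100×2540 mm, wall height 2710 mm, wall thickness 117 mm. The two y-facing walls run the full x-width; the two x-facing walls fit between the inner faces of the y-facing walls.

The house frame has a circular hole of radius 146 mm through its front wall, centred at (x = 4800, z = 294).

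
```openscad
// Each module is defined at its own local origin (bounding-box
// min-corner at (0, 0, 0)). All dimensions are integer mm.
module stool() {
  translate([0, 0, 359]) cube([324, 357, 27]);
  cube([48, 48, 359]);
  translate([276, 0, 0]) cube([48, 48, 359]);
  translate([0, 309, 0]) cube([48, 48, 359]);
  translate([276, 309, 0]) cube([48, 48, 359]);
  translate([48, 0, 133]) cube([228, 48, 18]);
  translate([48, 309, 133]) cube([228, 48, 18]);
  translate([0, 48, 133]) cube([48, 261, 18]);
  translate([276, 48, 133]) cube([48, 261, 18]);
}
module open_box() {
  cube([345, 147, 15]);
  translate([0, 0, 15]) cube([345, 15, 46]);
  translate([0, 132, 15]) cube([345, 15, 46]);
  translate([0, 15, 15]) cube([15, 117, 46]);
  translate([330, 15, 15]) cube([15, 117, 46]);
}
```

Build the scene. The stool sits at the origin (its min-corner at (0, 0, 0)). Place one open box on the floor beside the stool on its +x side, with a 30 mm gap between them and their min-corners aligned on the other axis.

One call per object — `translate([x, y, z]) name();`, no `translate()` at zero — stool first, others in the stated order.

stool();
translate([354, 0, 0]) open_box();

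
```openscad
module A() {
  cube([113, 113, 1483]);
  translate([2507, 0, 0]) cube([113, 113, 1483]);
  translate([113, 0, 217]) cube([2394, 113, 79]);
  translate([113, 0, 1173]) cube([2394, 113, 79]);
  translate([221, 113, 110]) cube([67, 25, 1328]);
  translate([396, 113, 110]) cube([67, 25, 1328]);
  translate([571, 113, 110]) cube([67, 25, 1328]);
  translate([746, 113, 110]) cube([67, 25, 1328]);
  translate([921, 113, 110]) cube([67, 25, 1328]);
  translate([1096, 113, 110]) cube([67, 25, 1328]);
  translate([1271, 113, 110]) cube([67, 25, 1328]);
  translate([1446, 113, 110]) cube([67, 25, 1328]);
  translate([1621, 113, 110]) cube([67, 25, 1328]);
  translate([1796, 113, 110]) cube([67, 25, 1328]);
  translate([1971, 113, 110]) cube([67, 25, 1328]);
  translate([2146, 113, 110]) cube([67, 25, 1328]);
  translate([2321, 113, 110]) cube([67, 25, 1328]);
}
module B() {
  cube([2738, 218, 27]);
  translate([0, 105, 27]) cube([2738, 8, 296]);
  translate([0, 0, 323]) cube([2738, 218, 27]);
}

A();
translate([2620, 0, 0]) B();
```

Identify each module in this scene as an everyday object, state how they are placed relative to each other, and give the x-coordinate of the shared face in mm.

The fence section's +x face and the I-beam's −x face are both at x = 2620 mm.

A is a fence section. B is an I-beam. The I-beam is against the fence section's +x side, with their −y faces flush. The x-coordinate of the shared face is 2620 mm.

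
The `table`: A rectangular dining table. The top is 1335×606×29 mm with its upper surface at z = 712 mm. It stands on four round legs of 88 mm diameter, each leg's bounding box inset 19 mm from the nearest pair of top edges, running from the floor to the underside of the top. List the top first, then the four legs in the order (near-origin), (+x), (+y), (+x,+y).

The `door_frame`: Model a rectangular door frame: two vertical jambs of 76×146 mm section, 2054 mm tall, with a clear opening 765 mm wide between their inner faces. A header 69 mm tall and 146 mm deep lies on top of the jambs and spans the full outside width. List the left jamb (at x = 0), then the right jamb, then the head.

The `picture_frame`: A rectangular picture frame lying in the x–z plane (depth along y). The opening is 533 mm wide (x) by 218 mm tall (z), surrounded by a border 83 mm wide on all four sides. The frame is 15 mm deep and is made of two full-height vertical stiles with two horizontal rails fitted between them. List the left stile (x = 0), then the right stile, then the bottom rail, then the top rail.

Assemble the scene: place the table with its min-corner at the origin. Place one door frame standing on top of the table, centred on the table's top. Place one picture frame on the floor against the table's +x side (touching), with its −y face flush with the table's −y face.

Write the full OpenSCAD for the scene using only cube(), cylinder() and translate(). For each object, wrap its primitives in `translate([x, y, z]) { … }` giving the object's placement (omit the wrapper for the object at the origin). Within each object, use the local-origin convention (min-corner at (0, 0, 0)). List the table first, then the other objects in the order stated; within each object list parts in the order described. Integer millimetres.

translate([0, 0, 683]) cube([1335, 606, 29]);
translate([63, 63, 0]) cylinder(h = 683, r = 44);
translate([1272, 63, 0]) cylinder(h = 683, r = 44);
translate([63, 543, 0]) cylinder(h = 683, r = 44);
translate([1272, 543, 0]) cylinder(h = 683, r = 44);
translate([209, 230, 712]) {
  cube([76, 146, 2054]);
  translate([841, 0, 0]) cube([76, 146, 2054]);
  translate([0, 0, 2054]) cube([917, 146, 69]);
}
translate([1335, 0, 0]) {
  cube([83, 15, 384]);
  translate([616, 0, 0]) cube([83, 15, 384]);
  translate([83, 0, 0]) cube([533, 15, 83]);
  translate([83, 0, 301]) cube([533, 15, 83]);
}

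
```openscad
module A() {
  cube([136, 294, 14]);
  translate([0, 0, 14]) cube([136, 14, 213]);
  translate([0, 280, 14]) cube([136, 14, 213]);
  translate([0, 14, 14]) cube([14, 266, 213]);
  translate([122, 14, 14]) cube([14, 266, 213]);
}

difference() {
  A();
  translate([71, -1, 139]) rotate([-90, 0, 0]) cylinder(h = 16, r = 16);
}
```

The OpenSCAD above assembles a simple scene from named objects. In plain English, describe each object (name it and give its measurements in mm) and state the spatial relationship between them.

A is an open-topped rectangular box: outside dimensions 136×294×227 mm, with a uniform wall and base thickness of 14 mm. The base is a full 136×294 slab on the floor; four walls sit on top of the base. The front and back walls (the −y and +y sides) span the full width; the two side walls fit between them.

The open box has a circular hole of radius 16 mm through its front wall, centred at (x = 71, z = 139).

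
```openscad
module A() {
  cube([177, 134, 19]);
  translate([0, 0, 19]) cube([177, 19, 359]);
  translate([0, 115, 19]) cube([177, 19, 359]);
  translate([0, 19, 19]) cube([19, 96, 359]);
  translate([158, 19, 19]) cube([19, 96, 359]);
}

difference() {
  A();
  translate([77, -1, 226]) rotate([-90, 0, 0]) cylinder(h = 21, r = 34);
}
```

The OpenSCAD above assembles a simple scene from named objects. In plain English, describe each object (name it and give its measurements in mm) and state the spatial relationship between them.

A is an open-topped rectangular box: outside dimensions 177×134×378 mm, with a uniform wall and base thickness of 19 mm. The base is a full 177×134 slab on the floor; four walls sit on top of the base. The front and back walls (the −y and +y sides) span the full width; the two side walls fit between them.

The open box has a circular hole of radius 34 mm through its front wall, centred at (x = 77, z = 226).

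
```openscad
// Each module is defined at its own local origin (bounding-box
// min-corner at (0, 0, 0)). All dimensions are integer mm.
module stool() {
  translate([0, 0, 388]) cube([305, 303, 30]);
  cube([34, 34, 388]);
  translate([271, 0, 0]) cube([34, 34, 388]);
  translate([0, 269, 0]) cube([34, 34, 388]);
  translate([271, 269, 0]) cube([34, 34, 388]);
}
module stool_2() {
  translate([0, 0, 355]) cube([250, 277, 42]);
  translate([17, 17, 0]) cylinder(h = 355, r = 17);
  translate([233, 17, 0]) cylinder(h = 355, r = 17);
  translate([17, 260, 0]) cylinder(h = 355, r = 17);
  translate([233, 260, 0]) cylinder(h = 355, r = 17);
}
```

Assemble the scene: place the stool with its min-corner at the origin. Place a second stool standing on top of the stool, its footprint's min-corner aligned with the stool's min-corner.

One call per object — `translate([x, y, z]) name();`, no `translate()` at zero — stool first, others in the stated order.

stool();
translate([0, 0, 418]) stool_2();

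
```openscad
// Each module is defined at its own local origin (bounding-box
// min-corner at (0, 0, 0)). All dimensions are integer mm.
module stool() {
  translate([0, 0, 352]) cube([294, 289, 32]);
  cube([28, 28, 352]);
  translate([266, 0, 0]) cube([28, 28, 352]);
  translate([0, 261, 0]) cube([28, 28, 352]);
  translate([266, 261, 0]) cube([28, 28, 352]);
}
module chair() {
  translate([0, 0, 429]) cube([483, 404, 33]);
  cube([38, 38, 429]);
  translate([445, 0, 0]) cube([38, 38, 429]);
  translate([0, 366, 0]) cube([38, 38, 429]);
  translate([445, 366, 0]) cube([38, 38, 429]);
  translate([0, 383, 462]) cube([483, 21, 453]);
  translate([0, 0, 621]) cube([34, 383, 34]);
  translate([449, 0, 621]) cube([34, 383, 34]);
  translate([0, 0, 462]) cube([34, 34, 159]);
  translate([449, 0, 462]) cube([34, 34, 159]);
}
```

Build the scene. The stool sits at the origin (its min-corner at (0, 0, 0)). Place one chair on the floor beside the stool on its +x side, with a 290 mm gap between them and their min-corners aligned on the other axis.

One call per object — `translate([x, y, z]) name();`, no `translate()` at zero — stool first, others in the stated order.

stool();
translate([584, 0, 0]) chair();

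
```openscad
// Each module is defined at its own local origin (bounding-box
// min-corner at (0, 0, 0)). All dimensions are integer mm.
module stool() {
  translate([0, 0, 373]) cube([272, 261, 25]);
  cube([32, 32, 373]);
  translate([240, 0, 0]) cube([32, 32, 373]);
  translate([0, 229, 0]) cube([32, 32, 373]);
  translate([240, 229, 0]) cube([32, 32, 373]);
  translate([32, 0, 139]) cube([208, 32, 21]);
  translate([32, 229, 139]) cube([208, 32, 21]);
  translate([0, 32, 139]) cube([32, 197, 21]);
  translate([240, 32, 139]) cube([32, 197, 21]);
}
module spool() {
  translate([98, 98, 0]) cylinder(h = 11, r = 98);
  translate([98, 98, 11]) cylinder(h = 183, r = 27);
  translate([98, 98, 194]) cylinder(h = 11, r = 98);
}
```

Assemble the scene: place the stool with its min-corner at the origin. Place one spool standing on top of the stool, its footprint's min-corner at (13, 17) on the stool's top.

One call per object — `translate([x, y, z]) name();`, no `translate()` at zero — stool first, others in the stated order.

stool();
translate([13, 17, 398]) spool();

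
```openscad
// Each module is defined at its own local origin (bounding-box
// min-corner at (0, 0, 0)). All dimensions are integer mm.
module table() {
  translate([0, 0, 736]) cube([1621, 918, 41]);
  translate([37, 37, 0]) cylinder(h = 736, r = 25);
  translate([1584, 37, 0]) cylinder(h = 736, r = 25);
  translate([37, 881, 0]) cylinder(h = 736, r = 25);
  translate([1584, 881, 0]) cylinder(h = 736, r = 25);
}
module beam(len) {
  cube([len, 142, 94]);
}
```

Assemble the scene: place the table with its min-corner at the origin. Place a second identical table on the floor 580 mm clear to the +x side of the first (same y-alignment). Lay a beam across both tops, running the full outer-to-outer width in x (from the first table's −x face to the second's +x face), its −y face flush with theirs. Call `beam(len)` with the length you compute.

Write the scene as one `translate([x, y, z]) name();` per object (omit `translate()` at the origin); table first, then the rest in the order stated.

table();
translate([2201, 0, 0]) table();
translate([0, 0, 777]) beam(3822);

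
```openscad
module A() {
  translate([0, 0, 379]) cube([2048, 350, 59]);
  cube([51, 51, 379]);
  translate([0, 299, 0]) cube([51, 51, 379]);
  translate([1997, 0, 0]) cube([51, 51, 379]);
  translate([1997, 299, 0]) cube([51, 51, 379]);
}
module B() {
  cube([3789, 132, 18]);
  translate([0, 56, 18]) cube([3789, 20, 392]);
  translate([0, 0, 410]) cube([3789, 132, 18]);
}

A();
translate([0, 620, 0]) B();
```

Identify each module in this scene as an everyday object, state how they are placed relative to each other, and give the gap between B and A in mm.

The I-beam's nearest face is 270 mm from the bench's +y face.

A is a bench. B is an I-beam. The I-beam is on the floor beside the bench on its +y side. The gap between the I-beam and the bench is 270 mm.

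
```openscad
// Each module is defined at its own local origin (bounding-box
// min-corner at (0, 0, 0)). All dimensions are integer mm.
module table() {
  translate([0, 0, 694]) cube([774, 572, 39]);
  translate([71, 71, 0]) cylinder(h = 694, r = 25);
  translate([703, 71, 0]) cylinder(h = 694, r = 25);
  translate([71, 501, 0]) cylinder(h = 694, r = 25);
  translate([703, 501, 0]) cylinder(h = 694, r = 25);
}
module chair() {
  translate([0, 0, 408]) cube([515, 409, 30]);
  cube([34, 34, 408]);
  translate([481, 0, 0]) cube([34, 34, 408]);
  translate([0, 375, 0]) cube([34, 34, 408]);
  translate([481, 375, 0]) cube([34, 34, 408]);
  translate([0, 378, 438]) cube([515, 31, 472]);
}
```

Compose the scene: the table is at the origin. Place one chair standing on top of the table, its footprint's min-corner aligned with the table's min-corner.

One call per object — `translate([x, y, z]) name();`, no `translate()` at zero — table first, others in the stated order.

table();
translate([0, 0, 733]) chair();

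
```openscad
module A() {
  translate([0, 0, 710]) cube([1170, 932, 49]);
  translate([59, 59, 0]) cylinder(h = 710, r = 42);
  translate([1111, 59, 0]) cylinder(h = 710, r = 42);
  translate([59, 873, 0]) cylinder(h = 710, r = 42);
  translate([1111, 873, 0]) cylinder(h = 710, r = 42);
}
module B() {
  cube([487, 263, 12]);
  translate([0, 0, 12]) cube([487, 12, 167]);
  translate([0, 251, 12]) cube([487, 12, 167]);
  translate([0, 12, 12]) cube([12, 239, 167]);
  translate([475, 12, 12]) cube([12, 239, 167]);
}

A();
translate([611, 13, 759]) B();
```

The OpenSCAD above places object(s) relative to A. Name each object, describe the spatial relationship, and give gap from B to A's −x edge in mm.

The open box's min-x is at 611; the table's min-x is 0; gap = 611 mm.

A is a table. B is an open box. The open box is on top of the table. The gap from the open box to the table's −x edge is 611 mm.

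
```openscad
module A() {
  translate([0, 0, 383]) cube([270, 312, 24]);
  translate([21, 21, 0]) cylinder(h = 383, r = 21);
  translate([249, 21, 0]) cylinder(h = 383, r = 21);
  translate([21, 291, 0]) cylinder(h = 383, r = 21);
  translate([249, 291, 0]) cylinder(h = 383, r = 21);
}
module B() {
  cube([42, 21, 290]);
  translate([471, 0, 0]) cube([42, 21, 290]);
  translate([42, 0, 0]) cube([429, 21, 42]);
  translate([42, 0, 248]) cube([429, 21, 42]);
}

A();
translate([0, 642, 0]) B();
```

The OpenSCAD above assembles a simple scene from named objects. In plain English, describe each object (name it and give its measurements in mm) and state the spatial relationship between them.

A is a four-legged stool. The seat is a 270×312×24 mm slab whose top surface is at z = 407 mm; four round legs, each 42 mm in diameter, run from the floor (z = 0) to the underside of the seat, each leg's axis is inset half a diameter from the nearest pair of seat edges (so the leg's bounding box is flush with the corner).

B is a rectangular picture frame lying in the x–z plane (depth along y). The opening is 429 mm wide (x) by 206 mm tall (z), surrounded by a border 42 mm wide on all four sides. The frame is 21 mm deep and is made of two full-height vertical stiles with two horizontal rails fitted between them.

The picture frame is on the floor beside the stool on its +y side.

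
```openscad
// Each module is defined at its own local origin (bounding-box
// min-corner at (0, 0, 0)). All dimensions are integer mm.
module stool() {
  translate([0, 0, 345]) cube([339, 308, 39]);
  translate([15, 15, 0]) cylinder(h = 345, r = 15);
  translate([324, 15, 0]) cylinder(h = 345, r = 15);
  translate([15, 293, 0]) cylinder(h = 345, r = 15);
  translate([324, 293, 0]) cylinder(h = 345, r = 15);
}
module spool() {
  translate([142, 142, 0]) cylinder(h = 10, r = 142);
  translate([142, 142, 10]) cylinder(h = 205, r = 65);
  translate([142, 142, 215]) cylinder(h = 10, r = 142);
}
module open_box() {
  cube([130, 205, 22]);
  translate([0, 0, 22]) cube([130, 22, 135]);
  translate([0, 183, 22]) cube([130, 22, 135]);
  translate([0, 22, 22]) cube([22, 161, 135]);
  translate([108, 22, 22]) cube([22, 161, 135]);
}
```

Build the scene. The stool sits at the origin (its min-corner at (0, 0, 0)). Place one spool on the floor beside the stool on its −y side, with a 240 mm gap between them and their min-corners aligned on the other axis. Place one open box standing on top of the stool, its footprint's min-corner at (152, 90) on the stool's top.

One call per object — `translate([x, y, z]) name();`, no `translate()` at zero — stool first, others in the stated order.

stool();
translate([0, -524, 0]) spool();
translate([152, 90, 384]) open_box();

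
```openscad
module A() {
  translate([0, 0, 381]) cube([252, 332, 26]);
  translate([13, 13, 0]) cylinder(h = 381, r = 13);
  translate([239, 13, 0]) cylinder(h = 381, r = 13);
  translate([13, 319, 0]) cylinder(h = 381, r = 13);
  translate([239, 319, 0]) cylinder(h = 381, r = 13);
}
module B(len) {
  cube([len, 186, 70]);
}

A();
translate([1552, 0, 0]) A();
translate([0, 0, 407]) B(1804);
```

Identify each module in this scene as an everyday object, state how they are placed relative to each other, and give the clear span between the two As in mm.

Second stool starts at x = 1552; first ends at x = 252; clear span = 1552 − 252 = 1300 mm.

A is a stool. B is a beam. A beam spans the tops of two stools. The clear span between the two stools is 1300 mm.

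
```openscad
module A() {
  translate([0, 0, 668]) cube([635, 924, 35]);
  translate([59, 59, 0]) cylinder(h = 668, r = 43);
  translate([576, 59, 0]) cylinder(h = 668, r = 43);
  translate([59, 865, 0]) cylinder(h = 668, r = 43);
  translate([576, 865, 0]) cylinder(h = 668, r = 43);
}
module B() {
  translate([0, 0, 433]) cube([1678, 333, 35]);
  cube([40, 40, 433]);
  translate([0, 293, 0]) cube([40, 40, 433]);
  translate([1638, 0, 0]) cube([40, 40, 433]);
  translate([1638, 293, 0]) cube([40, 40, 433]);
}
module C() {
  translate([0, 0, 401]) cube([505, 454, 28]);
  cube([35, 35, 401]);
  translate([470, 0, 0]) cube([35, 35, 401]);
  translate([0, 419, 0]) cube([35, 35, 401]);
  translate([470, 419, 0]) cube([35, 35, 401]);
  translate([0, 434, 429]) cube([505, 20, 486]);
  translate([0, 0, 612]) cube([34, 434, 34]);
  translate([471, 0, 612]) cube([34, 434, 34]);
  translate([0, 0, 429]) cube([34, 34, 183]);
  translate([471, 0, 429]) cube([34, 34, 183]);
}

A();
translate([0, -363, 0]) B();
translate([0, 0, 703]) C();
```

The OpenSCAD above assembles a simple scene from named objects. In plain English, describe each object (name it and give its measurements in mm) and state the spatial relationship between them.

A is a table: top 635 mm (x) × 924 mm (y), 35 mm thick, upper face at z = 703 mm, on four round legs of 86 mm diameter, each leg's bounding box inset 16 mm from the nearest pair of top edges, running from z = 0 to the bottom of the top.

B is a long wooden bench with a 1678 mm (x) × 333 mm (y) seat, 35 mm thick, its top surface 468 mm above the floor. Four 40 mm square legs at the seat corners, flush with the edges, run from z = 0 to the seat underside.

C is a chair. The seat is a 505×454×28 mm slab with its top at z = 429 mm, on four 35×35 mm corner legs (flush with the seat edges, standing on z = 0). A flat backrest 20 mm thick, 486 mm tall, spans the full seat width and rises from the seat top along its +y edge, rear face flush with the rear of the seat. Two armrests of 34×34 mm section run along each side from the seat's front edge to the front of the backrest, top faces 217 mm above the seat top and outer faces flush with the seat's x-edges; a 34×34 mm post under the front of each armrest stands on the seat at the front corner.

The bench is on the floor beside the table on its −y side. The chair is on top of the table.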